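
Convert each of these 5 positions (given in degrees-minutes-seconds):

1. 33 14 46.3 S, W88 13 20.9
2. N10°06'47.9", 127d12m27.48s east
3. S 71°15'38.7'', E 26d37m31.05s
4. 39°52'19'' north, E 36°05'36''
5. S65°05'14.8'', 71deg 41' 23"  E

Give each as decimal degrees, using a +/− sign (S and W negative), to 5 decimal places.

1. -33.24619, -88.22247
2. 10.11331, 127.20763
3. -71.26075, 26.62529
4. 39.87194, 36.09333
5. -65.08744, 71.68972

Point 1:
  Latitude: 14′ + 46.3″ = 14.77167′; 33 + 14.77167/60 = 33.246194
  S ⇒ negate
  λ: 13′ + 20.9″ = 13.34833′; 88 + 13.34833/60 = 88.222472
  W ⇒ negate
Point 2:
  Latitude: 10° + 6/60 + 47.9/3600 = 10 + 0.100000 + 0.013306 = 10.113306
  N ⇒ keep positive
  Lon: 127° + 12/60 + 27.48/3600 = 127 + 0.200000 + 0.007633 = 127.207633
  E → positive
Point 3:
  Latitude: 71 + 15/60 + 38.7/3600 = 71.260750
  hemisphere S, so the sign is −
  Longitude: 26 + 37/60 + 31.05/3600 = 26.625292
  E → positive
Point 4:
  Latitude: 39° + 52/60 + 19/3600 = 39 + 0.866667 + 0.005278 = 39.871944
  N ⇒ keep positive
  Lon: 36° + 5/60 + 36/3600 = 36 + 0.083333 + 0.010000 = 36.093333
  E ⇒ keep positive
Point 5:
  Lat: 5′ + 14.8″ = 5.24667′; 65 + 5.24667/60 = 65.087444
  S → negative
  Lon: 71 + 41/60 + 23/3600 = 71.689722
  E → positive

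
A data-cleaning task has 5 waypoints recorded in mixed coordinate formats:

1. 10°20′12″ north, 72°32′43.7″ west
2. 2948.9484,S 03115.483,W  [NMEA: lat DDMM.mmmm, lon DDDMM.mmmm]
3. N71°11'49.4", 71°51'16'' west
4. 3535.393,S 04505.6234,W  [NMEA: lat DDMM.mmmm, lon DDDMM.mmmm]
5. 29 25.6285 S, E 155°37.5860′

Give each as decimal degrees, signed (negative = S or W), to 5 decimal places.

1. 10.33667, -72.54547
2. -29.81581, -31.25805
3. 71.19706, -71.85444
4. -35.58988, -45.09372
5. -29.42714, 155.62643

Point 1:
  Lat: 20′ + 12″ = 20.20000′; 10 + 20.20000/60 = 10.336667
  N ⇒ keep positive
  λ: 32′ + 43.7″ = 32.72833′; 72 + 32.72833/60 = 72.545472
  W → negative
Point 2:
  φ: degrees = first 2 digits = 29, minutes = 48.9484; 29 + 48.9484/60 = 29.815807
  S → negative
  λ: degrees = first 3 digits = 31, minutes = 15.483; 31 + 15.483/60 = 31.258050
  W ⇒ negate
Point 3:
  Latitude: 71 + 11/60 + 49.4/3600 = 71.197056
  N ⇒ keep positive
  Lon: 51′ + 16″ = 51.26667′; 71 + 51.26667/60 = 71.854444
  W ⇒ negate
Point 4:
  Latitude: degrees = first 2 digits = 35, minutes = 35.393; 35 + 35.393/60 = 35.589883
  hemisphere S, so the sign is −
  Lon: degrees = first 3 digits = 45, minutes = 5.6234; 45 + 5.6234/60 = 45.093723
  W ⇒ negate
Point 5:
  Lat: 29 + 25.6285/60 = 29.427142
  S → negative
  λ: 37.586′ = 0.626433°; total 155.626433
  E ⇒ keep positive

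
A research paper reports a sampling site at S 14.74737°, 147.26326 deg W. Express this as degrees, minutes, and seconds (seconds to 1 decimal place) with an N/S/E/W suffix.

Lat: 0.747370° → 44.84220′; 0.84220 × 60 = 50.532″
Longitude: 0.263260° → 15.79560′; 0.79560 × 60 = 47.736″

14°44′50.5″ S, 147°15′47.7″ W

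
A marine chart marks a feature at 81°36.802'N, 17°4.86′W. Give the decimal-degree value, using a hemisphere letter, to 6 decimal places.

81.613367° N, 17.081000° W

Lat: 81 + 36.802/60 = 81.6133667
Lon: 4.86′ = 0.081000°; total 17.0810000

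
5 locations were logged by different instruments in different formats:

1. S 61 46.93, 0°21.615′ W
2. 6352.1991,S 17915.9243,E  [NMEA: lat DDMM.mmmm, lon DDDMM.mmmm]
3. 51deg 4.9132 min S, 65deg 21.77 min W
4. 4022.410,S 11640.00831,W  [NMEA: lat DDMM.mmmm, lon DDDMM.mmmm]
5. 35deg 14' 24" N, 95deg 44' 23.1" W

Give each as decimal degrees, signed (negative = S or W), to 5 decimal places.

Point 1:
  Lat: 61 + 46.93/60 = 61.782167
  hemisphere S, so the sign is −
  λ: 21.615′ = 0.360250°; total 0.360250
  W ⇒ negate
Point 2:
  Latitude: degrees = first 2 digits = 63, minutes = 52.1991; 63 + 52.1991/60 = 63.869985
  S → negative
  Longitude: split at 3 digits → 179° and 15.9243′; 179 + 15.9243/60 = 179.265405
  E ⇒ keep positive
Point 3:
  φ: 4.9132′ = 0.081887°; total 51.081887
  hemisphere S, so the sign is −
  Lon: 65 + 21.77/60 = 65.362833
  W → negative
Point 4:
  φ: split at 2 digits → 40° and 22.41′; 40 + 22.41/60 = 40.373500
  S → negative
  Lon: split at 3 digits → 116° and 40.00831′; 116 + 40.00831/60 = 116.666805
  W ⇒ negate
Point 5:
  Latitude: 14′ + 24″ = 14.40000′; 35 + 14.40000/60 = 35.240000
  N ⇒ keep positive
  Longitude: 95 + 44/60 + 23.1/3600 = 95.739750
  hemisphere W, so the sign is −

1. -61.78217, -0.36025
2. -63.86999, 179.26541
3. -51.08189, -65.36283
4. -40.37350, -116.66681
5. 35.24000, -95.73975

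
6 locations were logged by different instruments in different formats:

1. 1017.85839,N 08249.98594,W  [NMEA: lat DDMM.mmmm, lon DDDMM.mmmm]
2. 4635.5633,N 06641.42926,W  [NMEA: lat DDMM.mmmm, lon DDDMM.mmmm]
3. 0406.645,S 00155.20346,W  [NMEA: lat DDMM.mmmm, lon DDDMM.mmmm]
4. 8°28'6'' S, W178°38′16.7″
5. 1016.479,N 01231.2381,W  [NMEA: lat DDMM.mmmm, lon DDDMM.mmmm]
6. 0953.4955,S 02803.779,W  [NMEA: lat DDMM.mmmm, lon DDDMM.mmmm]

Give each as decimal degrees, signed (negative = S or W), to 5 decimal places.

1. 10.29764, -82.83310
2. 46.59272, -66.69049
3. -4.11075, -1.92006
4. -8.46833, -178.63797
5. 10.27465, -12.52064
6. -9.89159, -28.06298

Point 1:
  φ: degrees = first 2 digits = 10, minutes = 17.85839; 10 + 17.85839/60 = 10.297640
  N ⇒ keep positive
  Longitude: degrees = first 3 digits = 82, minutes = 49.98594; 82 + 49.98594/60 = 82.833099
  W → negative
Point 2:
  Latitude: degrees = first 2 digits = 46, minutes = 35.5633; 46 + 35.5633/60 = 46.592722
  N → positive
  λ: split at 3 digits → 066° and 41.42926′; 66 + 41.42926/60 = 66.690488
  W ⇒ negate
Point 3:
  φ: split at 2 digits → 04° and 6.645′; 4 + 6.645/60 = 4.110750
  S → negative
  λ: split at 3 digits → 001° and 55.20346′; 1 + 55.20346/60 = 1.920058
  W ⇒ negate
Point 4:
  φ: 28′ + 6″ = 28.10000′; 8 + 28.10000/60 = 8.468333
  S → negative
  λ: 178 + 38/60 + 16.7/3600 = 178.637972
  W → negative
Point 5:
  φ: degrees = first 2 digits = 10, minutes = 16.479; 10 + 16.479/60 = 10.274650
  N → positive
  λ: degrees = first 3 digits = 12, minutes = 31.2381; 12 + 31.2381/60 = 12.520635
  W ⇒ negate
Point 6:
  Lat: degrees = first 2 digits = 9, minutes = 53.4955; 9 + 53.4955/60 = 9.891592
  S ⇒ negate
  Longitude: degrees = first 3 digits = 28, minutes = 3.779; 28 + 3.779/60 = 28.062983
  hemisphere W, so the sign is −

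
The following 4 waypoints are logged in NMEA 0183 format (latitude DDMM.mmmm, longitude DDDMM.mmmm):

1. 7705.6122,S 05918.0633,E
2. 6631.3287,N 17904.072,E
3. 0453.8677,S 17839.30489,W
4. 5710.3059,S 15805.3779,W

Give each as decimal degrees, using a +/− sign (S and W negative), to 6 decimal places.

1. -77.093537, 59.301055
2. 66.522145, 179.067867
3. -4.897795, -178.655082
4. -57.171765, -158.089632

Point 1:
  Lat: degrees = first 2 digits = 77, minutes = 5.6122; 77 + 5.6122/60 = 77.0935367
  S ⇒ negate
  λ: degrees = first 3 digits = 59, minutes = 18.0633; 59 + 18.0633/60 = 59.3010550
  E → positive
Point 2:
  Lat: split at 2 digits → 66° and 31.3287′; 66 + 31.3287/60 = 66.5221450
  N → positive
  Lon: degrees = first 3 digits = 179, minutes = 4.072; 179 + 4.072/60 = 179.0678667
  E → positive
Point 3:
  φ: split at 2 digits → 04° and 53.8677′; 4 + 53.8677/60 = 4.8977950
  S ⇒ negate
  λ: degrees = first 3 digits = 178, minutes = 39.30489; 178 + 39.30489/60 = 178.6550815
  W → negative
Point 4:
  Latitude: degrees = first 2 digits = 57, minutes = 10.3059; 57 + 10.3059/60 = 57.1717650
  hemisphere S, so the sign is −
  Longitude: degrees = first 3 digits = 158, minutes = 5.3779; 158 + 5.3779/60 = 158.0896317
  W → negative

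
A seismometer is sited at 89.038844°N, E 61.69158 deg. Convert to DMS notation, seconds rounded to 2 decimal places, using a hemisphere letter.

Lat: 0.038844° → 2.33064′; 0.33064 × 60 = 19.8384″
Longitude: 0.691580° → 41.49480′; 0.49480 × 60 = 29.6880″

89°02′19.84″ N, 61°41′29.69″ E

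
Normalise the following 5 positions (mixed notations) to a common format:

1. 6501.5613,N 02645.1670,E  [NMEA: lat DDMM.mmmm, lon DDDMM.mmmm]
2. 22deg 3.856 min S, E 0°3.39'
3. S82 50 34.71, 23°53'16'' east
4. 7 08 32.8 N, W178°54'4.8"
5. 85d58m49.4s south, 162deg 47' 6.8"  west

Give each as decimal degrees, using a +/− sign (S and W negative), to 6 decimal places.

1. 65.026022, 26.752783
2. -22.064267, 0.056500
3. -82.842975, 23.887778
4. 7.142444, -178.901333
5. -85.980389, -162.785222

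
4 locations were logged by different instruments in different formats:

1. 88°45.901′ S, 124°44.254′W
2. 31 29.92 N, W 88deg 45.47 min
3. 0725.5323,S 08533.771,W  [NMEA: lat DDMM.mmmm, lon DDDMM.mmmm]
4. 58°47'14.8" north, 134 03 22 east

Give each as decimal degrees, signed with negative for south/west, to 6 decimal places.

Point 1:
  φ: 88 + 45.901/60 = 88.7650167
  hemisphere S, so the sign is −
  Longitude: 124 + 44.254/60 = 124.7375667
  hemisphere W, so the sign is −
Point 2:
  Latitude: 29.92′ = 0.498667°; total 31.4986667
  N ⇒ keep positive
  λ: 88 + 45.47/60 = 88.7578333
  W → negative
Point 3:
  Latitude: degrees = first 2 digits = 7, minutes = 25.5323; 7 + 25.5323/60 = 7.4255383
  hemisphere S, so the sign is −
  Lon: split at 3 digits → 085° and 33.771′; 85 + 33.771/60 = 85.5628500
  hemisphere W, so the sign is −
Point 4:
  Lat: 47′ + 14.8″ = 47.24667′; 58 + 47.24667/60 = 58.7874444
  N → positive
  Longitude: 134° + 3/60 + 22/3600 = 134 + 0.050000 + 0.006111 = 134.0561111
  E → positive

1. -88.765017, -124.737567
2. 31.498667, -88.757833
3. -7.425538, -85.562850
4. 58.787444, 134.056111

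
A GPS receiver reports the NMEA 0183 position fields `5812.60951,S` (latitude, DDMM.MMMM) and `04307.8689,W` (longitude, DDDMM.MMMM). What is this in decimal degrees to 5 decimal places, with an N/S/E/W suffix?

58.21016° S, 43.13115° W

Latitude: split at 2 digits → 58° and 12.60951′; 58 + 12.60951/60 = 58.210159
Lon: split at 3 digits → 043° and 7.8689′; 43 + 7.8689/60 = 43.131148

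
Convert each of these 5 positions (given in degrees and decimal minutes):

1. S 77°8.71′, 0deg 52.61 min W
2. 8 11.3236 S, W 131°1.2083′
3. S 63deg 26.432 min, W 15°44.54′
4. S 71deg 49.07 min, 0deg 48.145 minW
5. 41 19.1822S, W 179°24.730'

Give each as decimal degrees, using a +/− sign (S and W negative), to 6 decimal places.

1. -77.145167, -0.876833
2. -8.188727, -131.020138
3. -63.440533, -15.742333
4. -71.817833, -0.802417
5. -41.319703, -179.412167

Point 1:
  φ: 8.71′ = 0.145167°; total 77.1451667
  S ⇒ negate
  Longitude: 0 + 52.61/60 = 0.8768333
  W → negative
Point 2:
  φ: 11.3236′ = 0.188727°; total 8.1887267
  hemisphere S, so the sign is −
  λ: 131 + 1.2083/60 = 131.0201383
  W ⇒ negate
Point 3:
  Latitude: 26.432′ = 0.440533°; total 63.4405333
  S ⇒ negate
  λ: 15 + 44.54/60 = 15.7423333
  W → negative
Point 4:
  φ: 71 + 49.07/60 = 71.8178333
  hemisphere S, so the sign is −
  Lon: 48.145′ = 0.802417°; total 0.8024167
  hemisphere W, so the sign is −
Point 5:
  Latitude: 41 + 19.1822/60 = 41.3197033
  S ⇒ negate
  Longitude: 179 + 24.73/60 = 179.4121667
  W → negative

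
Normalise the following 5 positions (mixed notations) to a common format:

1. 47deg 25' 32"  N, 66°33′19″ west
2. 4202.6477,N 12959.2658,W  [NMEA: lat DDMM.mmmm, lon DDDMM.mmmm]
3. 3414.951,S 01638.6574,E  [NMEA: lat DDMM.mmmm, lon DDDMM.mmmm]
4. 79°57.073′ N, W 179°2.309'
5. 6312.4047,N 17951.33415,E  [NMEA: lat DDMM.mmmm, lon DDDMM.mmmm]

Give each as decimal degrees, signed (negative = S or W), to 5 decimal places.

Point 1:
  φ: 25′ + 32″ = 25.53333′; 47 + 25.53333/60 = 47.425556
  N ⇒ keep positive
  Lon: 33′ + 19″ = 33.31667′; 66 + 33.31667/60 = 66.555278
  W → negative
Point 2:
  Latitude: degrees = first 2 digits = 42, minutes = 2.6477; 42 + 2.6477/60 = 42.044128
  N → positive
  Longitude: split at 3 digits → 129° and 59.2658′; 129 + 59.2658/60 = 129.987763
  W → negative
Point 3:
  Latitude: split at 2 digits → 34° and 14.951′; 34 + 14.951/60 = 34.249183
  hemisphere S, so the sign is −
  Lon: split at 3 digits → 016° and 38.6574′; 16 + 38.6574/60 = 16.644290
  E ⇒ keep positive
Point 4:
  φ: 79 + 57.073/60 = 79.951217
  N ⇒ keep positive
  Longitude: 179 + 2.309/60 = 179.038483
  hemisphere W, so the sign is −
Point 5:
  φ: split at 2 digits → 63° and 12.4047′; 63 + 12.4047/60 = 63.206745
  N → positive
  Lon: degrees = first 3 digits = 179, minutes = 51.33415; 179 + 51.33415/60 = 179.855569
  E → positive

1. 47.42556, -66.55528
2. 42.04413, -129.98776
3. -34.24918, 16.64429
4. 79.95122, -179.03848
5. 63.20675, 179.85557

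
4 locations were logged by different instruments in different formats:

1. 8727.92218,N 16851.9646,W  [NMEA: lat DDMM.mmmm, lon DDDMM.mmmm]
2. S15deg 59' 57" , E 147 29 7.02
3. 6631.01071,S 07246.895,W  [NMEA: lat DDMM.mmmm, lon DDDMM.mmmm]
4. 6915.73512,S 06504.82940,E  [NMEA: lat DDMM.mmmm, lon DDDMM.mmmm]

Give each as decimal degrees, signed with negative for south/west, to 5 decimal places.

1. 87.46537, -168.86608
2. -15.99917, 147.48528
3. -66.51685, -72.78158
4. -69.26225, 65.08049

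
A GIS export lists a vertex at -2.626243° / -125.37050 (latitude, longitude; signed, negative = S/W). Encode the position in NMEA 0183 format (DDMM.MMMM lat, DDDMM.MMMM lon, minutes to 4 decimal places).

0237.5746,S / 12522.2300,W

Latitude is negative → S; |value| = 2.626243
φ: fractional part 0.626243 → 37.574580 minutes
Longitude is negative → W; |value| = 125.370500
Lon: 125° + 0.370500 × 60 = 125° 22.230000′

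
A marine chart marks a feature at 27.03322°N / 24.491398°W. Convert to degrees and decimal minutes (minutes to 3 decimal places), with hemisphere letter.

27° 1.993′ N, 24° 29.484′ W

Latitude: minutes = (27.033220 − 27) × 60 = 1.99320
Lon: minutes = (24.491398 − 24) × 60 = 29.48388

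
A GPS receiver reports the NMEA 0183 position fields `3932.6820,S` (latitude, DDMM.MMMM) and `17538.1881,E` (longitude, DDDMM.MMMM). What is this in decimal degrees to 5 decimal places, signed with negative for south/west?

-39.54470, 175.63647

Latitude: split at 2 digits → 39° and 32.682′; 39 + 32.682/60 = 39.544700
hemisphere S, so the sign is −
λ: split at 3 digits → 175° and 38.1881′; 175 + 38.1881/60 = 175.636468
E ⇒ keep positive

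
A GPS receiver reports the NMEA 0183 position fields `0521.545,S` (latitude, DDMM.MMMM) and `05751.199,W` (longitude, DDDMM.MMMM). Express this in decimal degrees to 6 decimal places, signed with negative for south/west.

-5.359083, -57.853317

Latitude: degrees = first 2 digits = 5, minutes = 21.545; 5 + 21.545/60 = 5.3590833
S → negative
λ: degrees = first 3 digits = 57, minutes = 51.199; 57 + 51.199/60 = 57.8533167
W ⇒ negate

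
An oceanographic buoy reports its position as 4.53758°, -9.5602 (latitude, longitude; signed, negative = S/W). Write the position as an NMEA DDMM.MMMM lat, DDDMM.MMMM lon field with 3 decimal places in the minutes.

φ: fractional part 0.537580 → 32.25480 minutes
Longitude is negative → W; |value| = 9.560200
λ: 9° + 0.560200 × 60 = 9° 33.61200′

0432.255,N / 00933.612,W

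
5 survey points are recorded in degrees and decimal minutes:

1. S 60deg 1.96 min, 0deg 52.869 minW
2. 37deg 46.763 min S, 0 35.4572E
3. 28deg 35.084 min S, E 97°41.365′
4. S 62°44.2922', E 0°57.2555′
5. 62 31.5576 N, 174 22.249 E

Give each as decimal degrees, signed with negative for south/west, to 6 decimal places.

Point 1:
  Latitude: 60 + 1.96/60 = 60.0326667
  S ⇒ negate
  Lon: 0 + 52.869/60 = 0.8811500
  W → negative
Point 2:
  φ: 37 + 46.763/60 = 37.7793833
  S → negative
  Longitude: 0 + 35.4572/60 = 0.5909533
  E → positive
Point 3:
  Latitude: 28 + 35.084/60 = 28.5847333
  S ⇒ negate
  λ: 41.365′ = 0.689417°; total 97.6894167
  E → positive
Point 4:
  Lat: 62 + 44.2922/60 = 62.7382033
  S ⇒ negate
  λ: 57.2555′ = 0.954258°; total 0.9542583
  E → positive
Point 5:
  φ: 31.5576′ = 0.525960°; total 62.5259600
  N → positive
  λ: 174 + 22.249/60 = 174.3708167
  E ⇒ keep positive

1. -60.032667, -0.881150
2. -37.779383, 0.590953
3. -28.584733, 97.689417
4. -62.738203, 0.954258
5. 62.525960, 174.370817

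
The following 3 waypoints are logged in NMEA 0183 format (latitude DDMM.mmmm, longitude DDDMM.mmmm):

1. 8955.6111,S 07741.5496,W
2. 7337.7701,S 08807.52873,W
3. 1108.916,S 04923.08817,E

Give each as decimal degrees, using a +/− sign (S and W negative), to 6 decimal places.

Point 1:
  Latitude: split at 2 digits → 89° and 55.6111′; 89 + 55.6111/60 = 89.9268517
  S → negative
  Lon: degrees = first 3 digits = 77, minutes = 41.5496; 77 + 41.5496/60 = 77.6924933
  W ⇒ negate
Point 2:
  φ: split at 2 digits → 73° and 37.7701′; 73 + 37.7701/60 = 73.6295017
  S → negative
  Longitude: split at 3 digits → 088° and 7.52873′; 88 + 7.52873/60 = 88.1254788
  W ⇒ negate
Point 3:
  Latitude: degrees = first 2 digits = 11, minutes = 8.916; 11 + 8.916/60 = 11.1486000
  S → negative
  Longitude: split at 3 digits → 049° and 23.08817′; 49 + 23.08817/60 = 49.3848028
  E → positive

1. -89.926852, -77.692493
2. -73.629502, -88.125479
3. -11.148600, 49.384803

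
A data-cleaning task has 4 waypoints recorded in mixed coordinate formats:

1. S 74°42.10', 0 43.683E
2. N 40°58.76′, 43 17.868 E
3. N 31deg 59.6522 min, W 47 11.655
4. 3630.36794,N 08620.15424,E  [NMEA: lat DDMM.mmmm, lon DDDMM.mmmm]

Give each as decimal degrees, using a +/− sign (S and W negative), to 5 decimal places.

1. -74.70167, 0.72805
2. 40.97933, 43.29780
3. 31.99420, -47.19425
4. 36.50613, 86.33590

Point 1:
  Lat: 74 + 42.1/60 = 74.701667
  hemisphere S, so the sign is −
  λ: 43.683′ = 0.728050°; total 0.728050
  E → positive
Point 2:
  φ: 58.76′ = 0.979333°; total 40.979333
  N ⇒ keep positive
  Lon: 17.868′ = 0.297800°; total 43.297800
  E → positive
Point 3:
  φ: 31 + 59.6522/60 = 31.994203
  N ⇒ keep positive
  λ: 11.655′ = 0.194250°; total 47.194250
  hemisphere W, so the sign is −
Point 4:
  φ: degrees = first 2 digits = 36, minutes = 30.36794; 36 + 30.36794/60 = 36.506132
  N ⇒ keep positive
  λ: split at 3 digits → 086° and 20.15424′; 86 + 20.15424/60 = 86.335904
  E ⇒ keep positive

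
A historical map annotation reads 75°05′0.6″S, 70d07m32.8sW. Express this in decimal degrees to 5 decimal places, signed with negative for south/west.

Latitude: 75° + 5/60 + 0.6/3600 = 75 + 0.083333 + 0.000167 = 75.083500
hemisphere S, so the sign is −
Lon: 70 + 7/60 + 32.8/3600 = 70.125778
W ⇒ negate

-75.08350, -70.12578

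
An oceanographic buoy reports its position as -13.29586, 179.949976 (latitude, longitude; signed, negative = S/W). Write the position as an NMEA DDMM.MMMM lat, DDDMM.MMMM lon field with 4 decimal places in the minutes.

Latitude is negative → S; |value| = 13.295860
Latitude: 13° + 0.295860 × 60 = 13° 17.751600′
λ: minutes = (179.949976 − 179) × 60 = 56.998560

1317.7516,S / 17956.9986,E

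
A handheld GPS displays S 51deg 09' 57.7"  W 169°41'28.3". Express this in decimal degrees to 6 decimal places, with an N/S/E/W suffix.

φ: 9′ + 57.7″ = 9.96167′; 51 + 9.96167/60 = 51.1660278
Longitude: 169° + 41/60 + 28.3/3600 = 169 + 0.683333 + 0.007861 = 169.6911944

51.166028° S, 169.691194° W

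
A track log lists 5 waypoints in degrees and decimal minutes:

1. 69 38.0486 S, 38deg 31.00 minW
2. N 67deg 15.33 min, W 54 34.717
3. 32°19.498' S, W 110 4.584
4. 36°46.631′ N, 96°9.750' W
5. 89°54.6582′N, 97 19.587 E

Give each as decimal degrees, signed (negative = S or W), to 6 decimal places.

1. -69.634143, -38.516667
2. 67.255500, -54.578617
3. -32.324967, -110.076400
4. 36.777183, -96.162500
5. 89.910970, 97.326450

Point 1:
  φ: 69 + 38.0486/60 = 69.6341433
  S ⇒ negate
  Lon: 31′ = 0.516667°; total 38.5166667
  W → negative
Point 2:
  Latitude: 15.33′ = 0.255500°; total 67.2555000
  N → positive
  Longitude: 34.717′ = 0.578617°; total 54.5786167
  hemisphere W, so the sign is −
Point 3:
  Latitude: 19.498′ = 0.324967°; total 32.3249667
  S → negative
  λ: 4.584′ = 0.076400°; total 110.0764000
  hemisphere W, so the sign is −
Point 4:
  φ: 36 + 46.631/60 = 36.7771833
  N → positive
  λ: 9.75′ = 0.162500°; total 96.1625000
  W ⇒ negate
Point 5:
  Latitude: 54.6582′ = 0.910970°; total 89.9109700
  N ⇒ keep positive
  λ: 19.587′ = 0.326450°; total 97.3264500
  E → positive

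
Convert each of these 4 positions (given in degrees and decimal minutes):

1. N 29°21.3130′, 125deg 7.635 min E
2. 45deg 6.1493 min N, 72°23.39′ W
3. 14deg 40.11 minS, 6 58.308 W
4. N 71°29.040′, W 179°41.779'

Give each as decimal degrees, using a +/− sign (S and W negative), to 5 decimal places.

1. 29.35522, 125.12725
2. 45.10249, -72.38983
3. -14.66850, -6.97180
4. 71.48400, -179.69632

Point 1:
  Lat: 21.313′ = 0.355217°; total 29.355217
  N → positive
  Lon: 125 + 7.635/60 = 125.127250
  E → positive
Point 2:
  φ: 45 + 6.1493/60 = 45.102488
  N ⇒ keep positive
  Longitude: 23.39′ = 0.389833°; total 72.389833
  W → negative
Point 3:
  φ: 14 + 40.11/60 = 14.668500
  S ⇒ negate
  Longitude: 58.308′ = 0.971800°; total 6.971800
  W → negative
Point 4:
  Latitude: 71 + 29.04/60 = 71.484000
  N → positive
  λ: 41.779′ = 0.696317°; total 179.696317
  W → negative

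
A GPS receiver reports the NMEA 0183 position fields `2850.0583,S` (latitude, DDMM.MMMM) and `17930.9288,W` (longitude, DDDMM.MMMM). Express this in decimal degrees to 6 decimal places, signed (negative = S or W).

Latitude: split at 2 digits → 28° and 50.0583′; 28 + 50.0583/60 = 28.8343050
S → negative
Lon: degrees = first 3 digits = 179, minutes = 30.9288; 179 + 30.9288/60 = 179.5154800
W ⇒ negate

-28.834305, -179.515480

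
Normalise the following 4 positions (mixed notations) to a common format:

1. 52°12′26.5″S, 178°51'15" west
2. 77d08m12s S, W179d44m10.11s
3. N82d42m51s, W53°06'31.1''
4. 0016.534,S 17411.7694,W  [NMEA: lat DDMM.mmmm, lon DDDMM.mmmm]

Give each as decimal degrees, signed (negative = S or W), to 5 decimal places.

Point 1:
  φ: 12′ + 26.5″ = 12.44167′; 52 + 12.44167/60 = 52.207361
  S ⇒ negate
  λ: 178° + 51/60 + 15/3600 = 178 + 0.850000 + 0.004167 = 178.854167
  W → negative
Point 2:
  Lat: 77 + 8/60 + 12/3600 = 77.136667
  S → negative
  λ: 179° + 44/60 + 10.11/3600 = 179 + 0.733333 + 0.002808 = 179.736142
  hemisphere W, so the sign is −
Point 3:
  φ: 82° + 42/60 + 51/3600 = 82 + 0.700000 + 0.014167 = 82.714167
  N ⇒ keep positive
  λ: 53 + 6/60 + 31.1/3600 = 53.108639
  hemisphere W, so the sign is −
Point 4:
  φ: split at 2 digits → 00° and 16.534′; 0 + 16.534/60 = 0.275567
  S → negative
  Longitude: split at 3 digits → 174° and 11.7694′; 174 + 11.7694/60 = 174.196157
  W ⇒ negate

1. -52.20736, -178.85417
2. -77.13667, -179.73614
3. 82.71417, -53.10864
4. -0.27557, -174.19616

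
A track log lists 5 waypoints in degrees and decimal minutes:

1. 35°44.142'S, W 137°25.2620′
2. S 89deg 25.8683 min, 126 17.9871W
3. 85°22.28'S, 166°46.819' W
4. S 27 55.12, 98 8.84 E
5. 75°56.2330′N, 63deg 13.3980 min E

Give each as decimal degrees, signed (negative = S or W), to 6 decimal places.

1. -35.735700, -137.421033
2. -89.431138, -126.299785
3. -85.371333, -166.780317
4. -27.918667, 98.147333
5. 75.937217, 63.223300

Point 1:
  φ: 44.142′ = 0.735700°; total 35.7357000
  S ⇒ negate
  Lon: 25.262′ = 0.421033°; total 137.4210333
  W ⇒ negate
Point 2:
  φ: 25.8683′ = 0.431138°; total 89.4311383
  S → negative
  λ: 126 + 17.9871/60 = 126.2997850
  hemisphere W, so the sign is −
Point 3:
  Latitude: 22.28′ = 0.371333°; total 85.3713333
  hemisphere S, so the sign is −
  Lon: 46.819′ = 0.780317°; total 166.7803167
  W → negative
Point 4:
  Lat: 55.12′ = 0.918667°; total 27.9186667
  S → negative
  Lon: 8.84′ = 0.147333°; total 98.1473333
  E ⇒ keep positive
Point 5:
  Latitude: 75 + 56.233/60 = 75.9372167
  N → positive
  Lon: 13.398′ = 0.223300°; total 63.2233000
  E → positive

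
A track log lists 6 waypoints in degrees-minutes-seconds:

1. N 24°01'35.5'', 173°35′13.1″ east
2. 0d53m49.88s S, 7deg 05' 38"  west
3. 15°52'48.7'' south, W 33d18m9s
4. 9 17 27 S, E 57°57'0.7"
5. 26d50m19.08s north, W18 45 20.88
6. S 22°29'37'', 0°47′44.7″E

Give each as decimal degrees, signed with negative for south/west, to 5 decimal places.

1. 24.02653, 173.58697
2. -0.89719, -7.09389
3. -15.88019, -33.30250
4. -9.29083, 57.95019
5. 26.83863, -18.75580
6. -22.49361, 0.79575

Point 1:
  Lat: 24 + 1/60 + 35.5/3600 = 24.026528
  N → positive
  λ: 173 + 35/60 + 13.1/3600 = 173.586972
  E → positive
Point 2:
  Lat: 53′ + 49.88″ = 53.83133′; 0 + 53.83133/60 = 0.897189
  S ⇒ negate
  λ: 5′ + 38″ = 5.63333′; 7 + 5.63333/60 = 7.093889
  hemisphere W, so the sign is −
Point 3:
  φ: 15 + 52/60 + 48.7/3600 = 15.880194
  hemisphere S, so the sign is −
  Longitude: 18′ + 9″ = 18.15000′; 33 + 18.15000/60 = 33.302500
  W ⇒ negate
Point 4:
  Latitude: 9° + 17/60 + 27/3600 = 9 + 0.283333 + 0.007500 = 9.290833
  hemisphere S, so the sign is −
  Lon: 57′ + 0.7″ = 57.01167′; 57 + 57.01167/60 = 57.950194
  E → positive
Point 5:
  Latitude: 26° + 50/60 + 19.08/3600 = 26 + 0.833333 + 0.005300 = 26.838633
  N ⇒ keep positive
  Longitude: 45′ + 20.88″ = 45.34800′; 18 + 45.34800/60 = 18.755800
  hemisphere W, so the sign is −
Point 6:
  Latitude: 22° + 29/60 + 37/3600 = 22 + 0.483333 + 0.010278 = 22.493611
  hemisphere S, so the sign is −
  λ: 0° + 47/60 + 44.7/3600 = 0 + 0.783333 + 0.012417 = 0.795750
  E ⇒ keep positive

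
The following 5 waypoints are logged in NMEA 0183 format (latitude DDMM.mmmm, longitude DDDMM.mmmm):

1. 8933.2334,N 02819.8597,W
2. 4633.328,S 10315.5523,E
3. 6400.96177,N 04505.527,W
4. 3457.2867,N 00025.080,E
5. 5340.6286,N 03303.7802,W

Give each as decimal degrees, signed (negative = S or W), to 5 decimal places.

Point 1:
  Lat: degrees = first 2 digits = 89, minutes = 33.2334; 89 + 33.2334/60 = 89.553890
  N → positive
  Longitude: degrees = first 3 digits = 28, minutes = 19.8597; 28 + 19.8597/60 = 28.330995
  hemisphere W, so the sign is −
Point 2:
  φ: degrees = first 2 digits = 46, minutes = 33.328; 46 + 33.328/60 = 46.555467
  S ⇒ negate
  λ: degrees = first 3 digits = 103, minutes = 15.5523; 103 + 15.5523/60 = 103.259205
  E ⇒ keep positive
Point 3:
  φ: split at 2 digits → 64° and 0.96177′; 64 + 0.96177/60 = 64.016030
  N ⇒ keep positive
  Longitude: degrees = first 3 digits = 45, minutes = 5.527; 45 + 5.527/60 = 45.092117
  W → negative
Point 4:
  φ: split at 2 digits → 34° and 57.2867′; 34 + 57.2867/60 = 34.954778
  N ⇒ keep positive
  Longitude: split at 3 digits → 000° and 25.08′; 0 + 25.08/60 = 0.418000
  E → positive
Point 5:
  Latitude: split at 2 digits → 53° and 40.6286′; 53 + 40.6286/60 = 53.677143
  N → positive
  λ: split at 3 digits → 033° and 3.7802′; 33 + 3.7802/60 = 33.063003
  W ⇒ negate

1. 89.55389, -28.33100
2. -46.55547, 103.25921
3. 64.01603, -45.09212
4. 34.95478, 0.41800
5. 53.67714, -33.06300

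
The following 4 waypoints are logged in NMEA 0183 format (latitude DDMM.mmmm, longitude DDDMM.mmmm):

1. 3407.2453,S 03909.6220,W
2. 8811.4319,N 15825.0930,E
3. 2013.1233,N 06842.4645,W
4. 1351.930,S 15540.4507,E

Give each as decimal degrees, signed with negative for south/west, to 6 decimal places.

1. -34.120755, -39.160367
2. 88.190532, 158.418217
3. 20.218722, -68.707742
4. -13.865500, 155.674178

Point 1:
  Lat: split at 2 digits → 34° and 7.2453′; 34 + 7.2453/60 = 34.1207550
  S ⇒ negate
  Lon: degrees = first 3 digits = 39, minutes = 9.622; 39 + 9.622/60 = 39.1603667
  W → negative
Point 2:
  Latitude: degrees = first 2 digits = 88, minutes = 11.4319; 88 + 11.4319/60 = 88.1905317
  N ⇒ keep positive
  λ: split at 3 digits → 158° and 25.093′; 158 + 25.093/60 = 158.4182167
  E → positive
Point 3:
  φ: split at 2 digits → 20° and 13.1233′; 20 + 13.1233/60 = 20.2187217
  N → positive
  λ: degrees = first 3 digits = 68, minutes = 42.4645; 68 + 42.4645/60 = 68.7077417
  hemisphere W, so the sign is −
Point 4:
  Latitude: degrees = first 2 digits = 13, minutes = 51.93; 13 + 51.93/60 = 13.8655000
  S → negative
  Lon: split at 3 digits → 155° and 40.4507′; 155 + 40.4507/60 = 155.6741783
  E ⇒ keep positive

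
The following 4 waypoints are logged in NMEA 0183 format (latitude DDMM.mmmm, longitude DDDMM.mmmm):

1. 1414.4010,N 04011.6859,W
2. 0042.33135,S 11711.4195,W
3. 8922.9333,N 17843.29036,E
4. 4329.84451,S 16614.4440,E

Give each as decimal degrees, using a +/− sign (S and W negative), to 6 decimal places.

1. 14.240017, -40.194765
2. -0.705523, -117.190325
3. 89.382222, 178.721506
4. -43.497409, 166.240733

Point 1:
  Latitude: degrees = first 2 digits = 14, minutes = 14.401; 14 + 14.401/60 = 14.2400167
  N ⇒ keep positive
  Longitude: split at 3 digits → 040° and 11.6859′; 40 + 11.6859/60 = 40.1947650
  hemisphere W, so the sign is −
Point 2:
  Latitude: degrees = first 2 digits = 0, minutes = 42.33135; 0 + 42.33135/60 = 0.7055225
  S ⇒ negate
  Longitude: degrees = first 3 digits = 117, minutes = 11.4195; 117 + 11.4195/60 = 117.1903250
  hemisphere W, so the sign is −
Point 3:
  φ: degrees = first 2 digits = 89, minutes = 22.9333; 89 + 22.9333/60 = 89.3822217
  N ⇒ keep positive
  λ: split at 3 digits → 178° and 43.29036′; 178 + 43.29036/60 = 178.7215060
  E ⇒ keep positive
Point 4:
  Lat: degrees = first 2 digits = 43, minutes = 29.84451; 43 + 29.84451/60 = 43.4974085
  S ⇒ negate
  λ: split at 3 digits → 166° and 14.444′; 166 + 14.444/60 = 166.2407333
  E → positive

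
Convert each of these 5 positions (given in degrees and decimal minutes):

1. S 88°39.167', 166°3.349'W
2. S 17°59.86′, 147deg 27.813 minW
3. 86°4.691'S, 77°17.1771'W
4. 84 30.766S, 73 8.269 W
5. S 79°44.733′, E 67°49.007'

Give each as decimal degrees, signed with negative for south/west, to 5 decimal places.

1. -88.65278, -166.05582
2. -17.99767, -147.46355
3. -86.07818, -77.28629
4. -84.51277, -73.13782
5. -79.74555, 67.81678

Point 1:
  φ: 88 + 39.167/60 = 88.652783
  S ⇒ negate
  λ: 166 + 3.349/60 = 166.055817
  W ⇒ negate
Point 2:
  Lat: 17 + 59.86/60 = 17.997667
  S ⇒ negate
  Lon: 147 + 27.813/60 = 147.463550
  W ⇒ negate
Point 3:
  Lat: 86 + 4.691/60 = 86.078183
  S → negative
  Longitude: 17.1771′ = 0.286285°; total 77.286285
  hemisphere W, so the sign is −
Point 4:
  Lat: 84 + 30.766/60 = 84.512767
  S → negative
  Lon: 8.269′ = 0.137817°; total 73.137817
  W ⇒ negate
Point 5:
  φ: 79 + 44.733/60 = 79.745550
  hemisphere S, so the sign is −
  λ: 49.007′ = 0.816783°; total 67.816783
  E ⇒ keep positive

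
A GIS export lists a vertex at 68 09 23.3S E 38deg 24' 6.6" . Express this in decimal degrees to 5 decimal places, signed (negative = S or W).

-68.15647, 38.40183

Latitude: 9′ + 23.3″ = 9.38833′; 68 + 9.38833/60 = 68.156472
S ⇒ negate
λ: 38 + 24/60 + 6.6/3600 = 38.401833
E ⇒ keep positive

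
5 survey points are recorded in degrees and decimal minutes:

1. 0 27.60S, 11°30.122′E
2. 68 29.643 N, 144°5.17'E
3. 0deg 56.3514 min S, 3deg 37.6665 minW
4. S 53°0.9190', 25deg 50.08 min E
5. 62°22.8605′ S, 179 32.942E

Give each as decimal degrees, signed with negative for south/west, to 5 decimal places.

Point 1:
  Latitude: 27.6′ = 0.460000°; total 0.460000
  hemisphere S, so the sign is −
  λ: 30.122′ = 0.502033°; total 11.502033
  E ⇒ keep positive
Point 2:
  Lat: 29.643′ = 0.494050°; total 68.494050
  N ⇒ keep positive
  λ: 144 + 5.17/60 = 144.086167
  E ⇒ keep positive
Point 3:
  Lat: 56.3514′ = 0.939190°; total 0.939190
  S ⇒ negate
  Lon: 37.6665′ = 0.627775°; total 3.627775
  W → negative
Point 4:
  Lat: 0.919′ = 0.015317°; total 53.015317
  S → negative
  Lon: 50.08′ = 0.834667°; total 25.834667
  E ⇒ keep positive
Point 5:
  φ: 62 + 22.8605/60 = 62.381008
  hemisphere S, so the sign is −
  Lon: 32.942′ = 0.549033°; total 179.549033
  E ⇒ keep positive

1. -0.46000, 11.50203
2. 68.49405, 144.08617
3. -0.93919, -3.62778
4. -53.01532, 25.83467
5. -62.38101, 179.54903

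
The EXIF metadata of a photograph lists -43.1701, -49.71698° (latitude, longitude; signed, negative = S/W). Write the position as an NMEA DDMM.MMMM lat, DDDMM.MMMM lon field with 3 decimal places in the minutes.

4310.206,S / 04943.019,W

Latitude is negative → S; |value| = 43.170100
φ: minutes = (43.170100 − 43) × 60 = 10.20600
Longitude is negative → W; |value| = 49.716980
λ: 49° + 0.716980 × 60 = 49° 43.01880′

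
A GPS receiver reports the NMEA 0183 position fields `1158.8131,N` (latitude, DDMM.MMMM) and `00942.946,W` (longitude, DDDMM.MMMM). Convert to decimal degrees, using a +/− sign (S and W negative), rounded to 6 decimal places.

11.980218, -9.715767

Latitude: degrees = first 2 digits = 11, minutes = 58.8131; 11 + 58.8131/60 = 11.9802183
N → positive
Longitude: split at 3 digits → 009° and 42.946′; 9 + 42.946/60 = 9.7157667
hemisphere W, so the sign is −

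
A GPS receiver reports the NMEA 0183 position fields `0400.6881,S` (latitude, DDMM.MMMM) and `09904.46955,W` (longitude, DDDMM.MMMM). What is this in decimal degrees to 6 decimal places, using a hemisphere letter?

Latitude: degrees = first 2 digits = 4, minutes = 0.6881; 4 + 0.6881/60 = 4.0114683
Lon: degrees = first 3 digits = 99, minutes = 4.46955; 99 + 4.46955/60 = 99.0744925

4.011468° S, 99.074493° W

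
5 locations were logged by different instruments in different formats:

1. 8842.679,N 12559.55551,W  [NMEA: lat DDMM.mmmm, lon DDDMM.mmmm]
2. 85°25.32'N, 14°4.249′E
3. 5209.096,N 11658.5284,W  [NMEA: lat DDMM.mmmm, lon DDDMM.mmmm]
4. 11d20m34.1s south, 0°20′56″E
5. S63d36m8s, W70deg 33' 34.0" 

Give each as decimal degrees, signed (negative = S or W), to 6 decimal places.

1. 88.711317, -125.992592
2. 85.422000, 14.070817
3. 52.151600, -116.975473
4. -11.342806, 0.348889
5. -63.602222, -70.559444

Point 1:
  φ: split at 2 digits → 88° and 42.679′; 88 + 42.679/60 = 88.7113167
  N → positive
  Lon: degrees = first 3 digits = 125, minutes = 59.55551; 125 + 59.55551/60 = 125.9925918
  hemisphere W, so the sign is −
Point 2:
  φ: 25.32′ = 0.422000°; total 85.4220000
  N ⇒ keep positive
  Lon: 14 + 4.249/60 = 14.0708167
  E ⇒ keep positive
Point 3:
  φ: split at 2 digits → 52° and 9.096′; 52 + 9.096/60 = 52.1516000
  N ⇒ keep positive
  λ: degrees = first 3 digits = 116, minutes = 58.5284; 116 + 58.5284/60 = 116.9754733
  hemisphere W, so the sign is −
Point 4:
  Latitude: 11° + 20/60 + 34.1/3600 = 11 + 0.333333 + 0.009472 = 11.3428056
  hemisphere S, so the sign is −
  λ: 0° + 20/60 + 56/3600 = 0 + 0.333333 + 0.015556 = 0.3488889
  E ⇒ keep positive
Point 5:
  Lat: 63 + 36/60 + 8/3600 = 63.6022222
  hemisphere S, so the sign is −
  λ: 33′ + 34″ = 33.56667′; 70 + 33.56667/60 = 70.5594444
  W ⇒ negate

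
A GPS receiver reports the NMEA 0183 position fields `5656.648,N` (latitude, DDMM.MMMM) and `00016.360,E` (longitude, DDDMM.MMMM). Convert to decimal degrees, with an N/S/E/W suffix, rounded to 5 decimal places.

56.94413° N, 0.27267° E

φ: degrees = first 2 digits = 56, minutes = 56.648; 56 + 56.648/60 = 56.944133
Lon: degrees = first 3 digits = 0, minutes = 16.36; 0 + 16.36/60 = 0.272667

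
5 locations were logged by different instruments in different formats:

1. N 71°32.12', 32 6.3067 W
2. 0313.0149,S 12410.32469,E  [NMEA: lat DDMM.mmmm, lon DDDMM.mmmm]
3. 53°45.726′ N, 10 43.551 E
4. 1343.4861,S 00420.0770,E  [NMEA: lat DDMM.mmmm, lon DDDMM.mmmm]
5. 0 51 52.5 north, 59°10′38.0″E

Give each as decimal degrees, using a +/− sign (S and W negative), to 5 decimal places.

1. 71.53533, -32.10511
2. -3.21692, 124.17208
3. 53.76210, 10.72585
4. -13.72477, 4.33462
5. 0.86458, 59.17722

Point 1:
  Lat: 32.12′ = 0.535333°; total 71.535333
  N → positive
  Longitude: 32 + 6.3067/60 = 32.105112
  W ⇒ negate
Point 2:
  Latitude: degrees = first 2 digits = 3, minutes = 13.0149; 3 + 13.0149/60 = 3.216915
  S → negative
  Lon: split at 3 digits → 124° and 10.32469′; 124 + 10.32469/60 = 124.172078
  E → positive
Point 3:
  Lat: 45.726′ = 0.762100°; total 53.762100
  N ⇒ keep positive
  Longitude: 10 + 43.551/60 = 10.725850
  E → positive
Point 4:
  Latitude: split at 2 digits → 13° and 43.4861′; 13 + 43.4861/60 = 13.724768
  S → negative
  λ: split at 3 digits → 004° and 20.077′; 4 + 20.077/60 = 4.334617
  E ⇒ keep positive
Point 5:
  Lat: 0° + 51/60 + 52.5/3600 = 0 + 0.850000 + 0.014583 = 0.864583
  N → positive
  Longitude: 59 + 10/60 + 38/3600 = 59.177222
  E ⇒ keep positive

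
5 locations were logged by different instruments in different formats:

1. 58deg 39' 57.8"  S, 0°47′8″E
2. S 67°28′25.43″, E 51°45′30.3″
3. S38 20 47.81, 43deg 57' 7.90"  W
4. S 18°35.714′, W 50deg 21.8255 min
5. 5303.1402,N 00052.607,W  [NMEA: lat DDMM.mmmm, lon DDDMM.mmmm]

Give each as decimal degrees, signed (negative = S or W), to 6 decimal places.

1. -58.666056, 0.785556
2. -67.473731, 51.758417
3. -38.346614, -43.952194
4. -18.595233, -50.363758
5. 53.052337, -0.876783

Point 1:
  Lat: 58° + 39/60 + 57.8/3600 = 58 + 0.650000 + 0.016056 = 58.6660556
  S → negative
  Lon: 47′ + 8″ = 47.13333′; 0 + 47.13333/60 = 0.7855556
  E ⇒ keep positive
Point 2:
  Latitude: 28′ + 25.43″ = 28.42383′; 67 + 28.42383/60 = 67.4737306
  hemisphere S, so the sign is −
  λ: 51° + 45/60 + 30.3/3600 = 51 + 0.750000 + 0.008417 = 51.7584167
  E → positive
Point 3:
  Lat: 38 + 20/60 + 47.81/3600 = 38.3466139
  hemisphere S, so the sign is −
  Longitude: 43° + 57/60 + 7.9/3600 = 43 + 0.950000 + 0.002194 = 43.9521944
  W ⇒ negate
Point 4:
  φ: 18 + 35.714/60 = 18.5952333
  S → negative
  Longitude: 21.8255′ = 0.363758°; total 50.3637583
  W → negative
Point 5:
  Lat: degrees = first 2 digits = 53, minutes = 3.1402; 53 + 3.1402/60 = 53.0523367
  N ⇒ keep positive
  Lon: degrees = first 3 digits = 0, minutes = 52.607; 0 + 52.607/60 = 0.8767833
  W ⇒ negate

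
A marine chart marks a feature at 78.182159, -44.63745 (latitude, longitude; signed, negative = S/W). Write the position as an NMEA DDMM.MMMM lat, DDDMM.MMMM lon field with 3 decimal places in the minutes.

7810.930,N / 04438.247,W

φ: 78° + 0.182159 × 60 = 78° 10.92954′
Longitude is negative → W; |value| = 44.637450
Longitude: 44° + 0.637450 × 60 = 44° 38.24700′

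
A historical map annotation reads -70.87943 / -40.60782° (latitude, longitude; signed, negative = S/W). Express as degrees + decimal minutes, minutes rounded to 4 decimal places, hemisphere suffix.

70° 52.7658′ S, 40° 36.4692′ W

Latitude is negative → S; |value| = 70.879430
Lat: 70° + 0.879430 × 60 = 70° 52.765800′
Longitude is negative → W; |value| = 40.607820
Lon: fractional part 0.607820 → 36.469200 minutes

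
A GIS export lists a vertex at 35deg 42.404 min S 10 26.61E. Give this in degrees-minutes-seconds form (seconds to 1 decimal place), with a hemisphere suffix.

35°42′24.2″ S, 10°26′36.6″ E

Lat: 42.40400′ → 42′ and 0.40400 × 60 = 24.240″
λ: 26.61000′ → 26′ and 0.61000 × 60 = 36.600″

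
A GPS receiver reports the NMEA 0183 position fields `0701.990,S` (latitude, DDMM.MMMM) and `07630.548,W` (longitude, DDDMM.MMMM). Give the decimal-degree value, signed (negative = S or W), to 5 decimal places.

-7.03317, -76.50913

φ: degrees = first 2 digits = 7, minutes = 1.99; 7 + 1.99/60 = 7.033167
S ⇒ negate
Lon: degrees = first 3 digits = 76, minutes = 30.548; 76 + 30.548/60 = 76.509133
W ⇒ negate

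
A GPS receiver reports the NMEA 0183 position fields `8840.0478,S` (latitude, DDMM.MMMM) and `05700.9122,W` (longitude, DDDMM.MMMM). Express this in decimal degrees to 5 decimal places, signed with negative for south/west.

Latitude: split at 2 digits → 88° and 40.0478′; 88 + 40.0478/60 = 88.667463
hemisphere S, so the sign is −
Longitude: split at 3 digits → 057° and 0.9122′; 57 + 0.9122/60 = 57.015203
W ⇒ negate

-88.66746, -57.01520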